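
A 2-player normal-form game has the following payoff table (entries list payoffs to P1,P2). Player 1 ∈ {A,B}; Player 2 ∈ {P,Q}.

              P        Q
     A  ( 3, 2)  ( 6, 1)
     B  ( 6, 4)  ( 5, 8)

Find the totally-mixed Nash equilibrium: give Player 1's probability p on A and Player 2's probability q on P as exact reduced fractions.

(p,q) = (4/5, 1/4)

P1 indiff ⇒ q·3+(1-q)·6 = q·6+(1-q)·5 ⇒ q(-3) = (1-q)(-1) ⇒ q = 1/4
P2 indiff ⇒ p·2+(1-p)·4 = p·1+(1-p)·8 ⇒ p(1) = (1-p)(4) ⇒ p = 4/5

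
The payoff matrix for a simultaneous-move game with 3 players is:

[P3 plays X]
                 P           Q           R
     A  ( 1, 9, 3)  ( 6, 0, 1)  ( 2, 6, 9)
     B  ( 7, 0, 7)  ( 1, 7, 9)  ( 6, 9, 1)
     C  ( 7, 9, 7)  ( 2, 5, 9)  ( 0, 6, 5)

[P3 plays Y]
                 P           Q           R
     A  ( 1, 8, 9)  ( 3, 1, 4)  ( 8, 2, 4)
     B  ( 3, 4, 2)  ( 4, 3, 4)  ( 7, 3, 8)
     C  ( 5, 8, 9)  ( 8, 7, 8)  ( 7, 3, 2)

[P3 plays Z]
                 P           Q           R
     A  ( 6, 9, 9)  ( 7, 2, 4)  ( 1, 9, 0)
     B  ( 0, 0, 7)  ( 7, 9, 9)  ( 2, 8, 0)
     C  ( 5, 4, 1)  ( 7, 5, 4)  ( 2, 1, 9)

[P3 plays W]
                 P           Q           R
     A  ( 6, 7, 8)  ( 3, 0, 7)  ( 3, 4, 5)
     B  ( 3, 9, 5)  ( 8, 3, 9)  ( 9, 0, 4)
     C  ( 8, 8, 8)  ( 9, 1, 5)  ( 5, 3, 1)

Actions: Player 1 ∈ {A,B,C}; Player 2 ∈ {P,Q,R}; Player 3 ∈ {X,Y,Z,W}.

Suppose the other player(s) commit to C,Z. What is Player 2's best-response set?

argmax u_2 = {Q}

u_2(P vs C,Z) = 4
u_2(Q vs C,Z) = 5
u_2(R vs C,Z) = 1
max payoff 5 at {Q}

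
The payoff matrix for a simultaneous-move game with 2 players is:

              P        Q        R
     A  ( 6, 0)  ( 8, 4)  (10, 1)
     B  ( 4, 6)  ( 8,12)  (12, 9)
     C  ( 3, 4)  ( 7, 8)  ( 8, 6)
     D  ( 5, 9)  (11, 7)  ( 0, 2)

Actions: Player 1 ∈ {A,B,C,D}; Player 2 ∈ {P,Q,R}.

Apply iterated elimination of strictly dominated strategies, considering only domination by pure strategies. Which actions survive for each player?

Remaining: P1:{A,D} P2:{P,Q}

P1 drop C (A beats it: P:6>3 Q:8>7 R:10>8)
P2 drop R (Q beats it: A:4>1 B:12>9 D:7>2)
P1 drop B (D beats it: P:5>4 Q:11>8)
P1→{A,D} P2→{P,Q}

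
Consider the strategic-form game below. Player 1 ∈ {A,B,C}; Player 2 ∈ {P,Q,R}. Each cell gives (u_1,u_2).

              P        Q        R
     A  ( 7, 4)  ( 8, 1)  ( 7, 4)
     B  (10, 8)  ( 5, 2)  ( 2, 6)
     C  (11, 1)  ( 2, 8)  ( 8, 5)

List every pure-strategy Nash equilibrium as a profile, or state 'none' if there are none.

(A,P): not NE [P1→C gives 11>7]
(A,Q): not NE [P2→R gives 4>1]
(A,R): not NE [P1→C gives 8>7]
(B,P): not NE [P1→C gives 11>10]
(B,Q): not NE [P1→A gives 8>5; P2→P gives 8>2]
(B,R): not NE [P1→C gives 8>2; P2→P gives 8>6]
(C,P): not NE [P2→Q gives 8>1]
(C,Q): not NE [P1→A gives 8>2]
(C,R): not NE [P2→Q gives 8>5]

No pure NE.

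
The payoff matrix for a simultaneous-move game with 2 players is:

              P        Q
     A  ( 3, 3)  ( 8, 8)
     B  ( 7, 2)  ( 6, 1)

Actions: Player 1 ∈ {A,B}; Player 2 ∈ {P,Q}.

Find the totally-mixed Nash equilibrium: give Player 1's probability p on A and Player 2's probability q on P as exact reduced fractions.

p=1/6, q=1/3

P1 indiff ⇒ q·3+(1-q)·8 = q·7+(1-q)·6 ⇒ q(-4) = (1-q)(-2) ⇒ q = 1/3
P2 indiff ⇒ p·3+(1-p)·2 = p·8+(1-p)·1 ⇒ p(-5) = (1-p)(-1) ⇒ p = 1/6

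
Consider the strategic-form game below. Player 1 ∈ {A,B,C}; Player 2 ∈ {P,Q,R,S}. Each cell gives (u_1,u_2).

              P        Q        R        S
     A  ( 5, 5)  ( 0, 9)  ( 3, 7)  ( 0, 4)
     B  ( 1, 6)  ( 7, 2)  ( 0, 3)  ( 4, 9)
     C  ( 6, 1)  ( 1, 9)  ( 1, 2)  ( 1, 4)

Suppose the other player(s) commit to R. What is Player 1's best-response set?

u_1(A vs R) = 3
u_1(B vs R) = 0
u_1(C vs R) = 1
max payoff 3 at {A}

BR_1 = {A}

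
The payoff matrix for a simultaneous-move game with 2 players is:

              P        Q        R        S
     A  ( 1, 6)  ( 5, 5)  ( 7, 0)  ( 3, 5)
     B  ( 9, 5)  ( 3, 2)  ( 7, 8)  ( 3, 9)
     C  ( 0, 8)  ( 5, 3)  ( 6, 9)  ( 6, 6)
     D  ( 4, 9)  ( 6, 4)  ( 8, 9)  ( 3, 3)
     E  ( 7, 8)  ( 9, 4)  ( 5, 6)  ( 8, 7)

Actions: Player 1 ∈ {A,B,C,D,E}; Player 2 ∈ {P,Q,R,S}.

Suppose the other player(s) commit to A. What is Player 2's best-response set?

BR_2 = {P}

u_2(P vs A) = 6
u_2(Q vs A) = 5
u_2(R vs A) = 0
u_2(S vs A) = 5
max payoff 6 at {P}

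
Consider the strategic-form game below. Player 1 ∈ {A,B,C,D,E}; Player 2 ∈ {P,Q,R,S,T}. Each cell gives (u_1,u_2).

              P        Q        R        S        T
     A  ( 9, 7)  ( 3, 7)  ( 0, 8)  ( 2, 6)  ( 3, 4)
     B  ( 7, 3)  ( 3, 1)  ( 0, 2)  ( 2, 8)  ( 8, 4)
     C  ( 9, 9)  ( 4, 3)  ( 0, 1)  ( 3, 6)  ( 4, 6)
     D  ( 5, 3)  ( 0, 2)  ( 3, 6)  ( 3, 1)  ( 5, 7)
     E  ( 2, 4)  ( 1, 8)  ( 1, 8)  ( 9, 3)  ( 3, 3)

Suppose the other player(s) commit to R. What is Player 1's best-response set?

u_1(A vs R) = 0
u_1(B vs R) = 0
u_1(C vs R) = 0
u_1(D vs R) = 3
u_1(E vs R) = 1
max payoff 3 at {D}

P1 best: {D}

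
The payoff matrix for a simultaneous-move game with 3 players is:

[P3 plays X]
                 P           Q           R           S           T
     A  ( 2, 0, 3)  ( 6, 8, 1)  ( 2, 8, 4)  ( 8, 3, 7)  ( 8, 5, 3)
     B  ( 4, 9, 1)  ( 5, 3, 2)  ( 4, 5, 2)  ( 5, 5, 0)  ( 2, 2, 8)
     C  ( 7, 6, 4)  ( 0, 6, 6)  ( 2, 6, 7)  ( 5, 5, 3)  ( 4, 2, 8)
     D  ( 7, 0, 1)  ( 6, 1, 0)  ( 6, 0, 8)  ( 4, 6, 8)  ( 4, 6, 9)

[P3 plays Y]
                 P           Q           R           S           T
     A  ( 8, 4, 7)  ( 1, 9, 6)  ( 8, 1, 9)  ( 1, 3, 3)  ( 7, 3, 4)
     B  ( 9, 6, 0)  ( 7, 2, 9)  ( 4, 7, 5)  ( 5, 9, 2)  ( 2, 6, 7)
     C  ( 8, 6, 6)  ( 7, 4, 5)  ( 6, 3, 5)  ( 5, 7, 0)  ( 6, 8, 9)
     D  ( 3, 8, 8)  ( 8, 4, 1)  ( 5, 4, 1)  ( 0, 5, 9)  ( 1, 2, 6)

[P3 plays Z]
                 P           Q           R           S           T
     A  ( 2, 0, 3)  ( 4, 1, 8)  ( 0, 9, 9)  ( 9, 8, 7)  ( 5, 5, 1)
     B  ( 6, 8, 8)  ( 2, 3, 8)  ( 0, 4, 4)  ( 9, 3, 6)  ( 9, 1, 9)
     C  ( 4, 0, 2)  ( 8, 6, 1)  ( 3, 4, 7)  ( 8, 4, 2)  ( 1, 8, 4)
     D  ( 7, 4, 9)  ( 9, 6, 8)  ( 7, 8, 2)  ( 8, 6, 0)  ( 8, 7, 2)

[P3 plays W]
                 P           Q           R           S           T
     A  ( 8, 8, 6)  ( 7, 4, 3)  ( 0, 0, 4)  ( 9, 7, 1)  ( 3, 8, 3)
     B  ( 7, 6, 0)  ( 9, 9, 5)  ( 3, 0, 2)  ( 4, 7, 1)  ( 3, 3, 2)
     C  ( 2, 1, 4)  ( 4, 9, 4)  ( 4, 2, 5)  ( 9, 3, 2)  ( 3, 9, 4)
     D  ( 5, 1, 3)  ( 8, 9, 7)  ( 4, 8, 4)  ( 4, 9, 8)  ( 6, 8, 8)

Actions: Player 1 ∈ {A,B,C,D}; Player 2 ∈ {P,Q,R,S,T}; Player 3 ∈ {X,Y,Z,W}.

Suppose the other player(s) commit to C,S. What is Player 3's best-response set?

argmax u_3 = {X}

u_3(X vs C,S) = 3
u_3(Y vs C,S) = 0
u_3(Z vs C,S) = 2
u_3(W vs C,S) = 2
max payoff 3 at {X}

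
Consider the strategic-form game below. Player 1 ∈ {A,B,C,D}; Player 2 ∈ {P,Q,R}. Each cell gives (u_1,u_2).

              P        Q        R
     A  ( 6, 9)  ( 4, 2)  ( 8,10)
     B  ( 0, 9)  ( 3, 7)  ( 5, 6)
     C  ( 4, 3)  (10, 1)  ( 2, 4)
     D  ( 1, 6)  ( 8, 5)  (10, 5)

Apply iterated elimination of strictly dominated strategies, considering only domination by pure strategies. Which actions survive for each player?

P1 drop B (A beats it: P:6>0 Q:4>3 R:8>5)
P2 drop Q (P beats it: A:9>2 C:3>1 D:6>5)
P1 drop C (A beats it: P:6>4 R:8>2)
P1→{A,D} P2→{P,R}

Survivors P1:{A,D} P2:{P,R}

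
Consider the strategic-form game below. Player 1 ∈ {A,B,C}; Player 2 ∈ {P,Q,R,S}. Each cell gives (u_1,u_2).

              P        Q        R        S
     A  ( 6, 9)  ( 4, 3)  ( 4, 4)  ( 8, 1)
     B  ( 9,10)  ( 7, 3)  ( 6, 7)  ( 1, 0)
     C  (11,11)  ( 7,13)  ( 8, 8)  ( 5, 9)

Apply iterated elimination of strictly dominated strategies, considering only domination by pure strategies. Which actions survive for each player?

P2 drop R (P beats it: A:9>4 B:10>7 C:11>8)
P2 drop S (P beats it: A:9>1 B:10>0 C:11>9)
P1 drop A (B beats it: P:9>6 Q:7>4)
P1→{B,C} P2→{P,Q}

Survivors P1:{B,C} P2:{P,Q}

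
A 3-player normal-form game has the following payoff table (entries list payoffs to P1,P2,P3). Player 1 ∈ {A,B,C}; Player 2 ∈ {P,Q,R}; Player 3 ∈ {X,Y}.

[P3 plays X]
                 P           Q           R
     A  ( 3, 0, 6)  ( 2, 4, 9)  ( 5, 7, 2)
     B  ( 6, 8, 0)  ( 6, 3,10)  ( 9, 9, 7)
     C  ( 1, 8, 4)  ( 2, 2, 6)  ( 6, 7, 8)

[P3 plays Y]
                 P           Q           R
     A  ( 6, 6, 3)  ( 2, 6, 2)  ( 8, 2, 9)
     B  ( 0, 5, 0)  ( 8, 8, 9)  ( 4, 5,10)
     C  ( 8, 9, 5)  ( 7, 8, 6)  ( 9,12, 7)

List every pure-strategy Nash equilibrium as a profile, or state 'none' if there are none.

(A,P,X): not NE [P1→B gives 6>3; P2→R gives 7>0]
(A,P,Y): not NE [P1→C gives 8>6; P3→X gives 6>3]
(A,Q,X): not NE [P1→B gives 6>2; P2→R gives 7>4]
(A,Q,Y): not NE [P1→B gives 8>2; P3→X gives 9>2]
(A,R,X): not NE [P1→B gives 9>5; P3→Y gives 9>2]
(A,R,Y): not NE [P1→C gives 9>8; P2→Q gives 6>2]
(B,P,X): not NE [P2→R gives 9>8]
(B,P,Y): not NE [P1→C gives 8>0; P2→Q gives 8>5]
(B,Q,X): not NE [P2→R gives 9>3]
(B,Q,Y): not NE [P3→X gives 10>9]
(B,R,X): not NE [P3→Y gives 10>7]
(B,R,Y): not NE [P1→C gives 9>4; P2→Q gives 8>5]
(C,P,X): not NE [P1→B gives 6>1; P3→Y gives 5>4]
(C,P,Y): not NE [P2→R gives 12>9]
(C,Q,X): not NE [P1→B gives 6>2; P2→P gives 8>2]
(C,Q,Y): not NE [P1→B gives 8>7; P2→R gives 12>8]
(C,R,X): not NE [P1→B gives 9>6; P2→P gives 8>7]
(C,R,Y): not NE [P3→X gives 8>7]

PSNE: ∅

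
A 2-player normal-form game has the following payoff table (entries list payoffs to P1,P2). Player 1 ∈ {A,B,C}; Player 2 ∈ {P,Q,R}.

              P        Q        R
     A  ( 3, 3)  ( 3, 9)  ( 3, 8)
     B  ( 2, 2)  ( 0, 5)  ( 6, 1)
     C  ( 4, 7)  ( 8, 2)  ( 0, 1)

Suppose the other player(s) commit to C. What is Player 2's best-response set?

argmax u_2 = {P}

u_2(P vs C) = 7
u_2(Q vs C) = 2
u_2(R vs C) = 1
max payoff 7 at {P}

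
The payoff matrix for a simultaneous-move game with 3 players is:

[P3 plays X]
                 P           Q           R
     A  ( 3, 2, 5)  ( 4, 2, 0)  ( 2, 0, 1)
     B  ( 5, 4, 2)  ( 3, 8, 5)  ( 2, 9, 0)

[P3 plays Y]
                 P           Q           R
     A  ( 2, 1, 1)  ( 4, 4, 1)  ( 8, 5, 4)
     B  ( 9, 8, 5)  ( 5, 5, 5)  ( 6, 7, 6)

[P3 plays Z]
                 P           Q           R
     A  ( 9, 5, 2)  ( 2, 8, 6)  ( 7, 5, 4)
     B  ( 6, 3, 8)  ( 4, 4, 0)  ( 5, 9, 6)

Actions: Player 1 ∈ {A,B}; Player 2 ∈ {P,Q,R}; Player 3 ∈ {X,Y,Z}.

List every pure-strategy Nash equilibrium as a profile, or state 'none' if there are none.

(A,P,X): not NE [P1→B gives 5>3]
(A,P,Y): not NE [P1→B gives 9>2; P2→R gives 5>1; P3→X gives 5>1]
(A,P,Z): not NE [P2→Q gives 8>5; P3→X gives 5>2]
(A,Q,X): not NE [P3→Z gives 6>0]
(A,Q,Y): not NE [P1→B gives 5>4; P2→R gives 5>4; P3→Z gives 6>1]
(A,Q,Z): not NE [P1→B gives 4>2]
(A,R,X): not NE [P2→Q gives 2>0; P3→Z gives 4>1]
(A,R,Y): NE
(A,R,Z): not NE [P2→Q gives 8>5]
(B,P,X): not NE [P2→R gives 9>4; P3→Z gives 8>2]
(B,P,Y): not NE [P3→Z gives 8>5]
(B,P,Z): not NE [P1→A gives 9>6; P2→R gives 9>3]
(B,Q,X): not NE [P1→A gives 4>3; P2→R gives 9>8]
(B,Q,Y): not NE [P2→P gives 8>5]
(B,Q,Z): not NE [P2→R gives 9>4; P3→Y gives 5>0]
(B,R,X): not NE [P3→Z gives 6>0]
(B,R,Y): not NE [P1→A gives 8>6; P2→P gives 8>7]
(B,R,Z): not NE [P1→A gives 7>5]

PSNE = {(A,R,Y)}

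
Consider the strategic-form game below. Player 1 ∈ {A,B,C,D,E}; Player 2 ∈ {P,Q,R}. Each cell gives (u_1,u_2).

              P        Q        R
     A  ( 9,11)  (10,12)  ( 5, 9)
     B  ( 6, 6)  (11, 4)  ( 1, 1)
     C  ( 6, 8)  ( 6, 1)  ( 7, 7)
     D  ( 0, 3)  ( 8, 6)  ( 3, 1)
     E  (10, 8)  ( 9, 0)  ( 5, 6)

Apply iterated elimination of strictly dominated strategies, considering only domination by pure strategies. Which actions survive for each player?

Survivors P1:{A,B,E} P2:{P,Q}

P1 drop D (A beats it: P:9>0 Q:10>8 R:5>3)
P2 drop R (P beats it: A:11>9 B:6>1 C:8>7 E:8>6)
P1 drop C (A beats it: P:9>6 Q:10>6)
P1→{A,B,E} P2→{P,Q}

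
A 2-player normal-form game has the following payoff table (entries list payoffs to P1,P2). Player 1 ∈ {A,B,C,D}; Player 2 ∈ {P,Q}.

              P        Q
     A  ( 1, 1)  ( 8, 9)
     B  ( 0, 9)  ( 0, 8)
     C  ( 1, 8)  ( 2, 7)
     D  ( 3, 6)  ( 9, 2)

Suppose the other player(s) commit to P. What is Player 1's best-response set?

argmax u_1 = {D}

u_1(A vs P) = 1
u_1(B vs P) = 0
u_1(C vs P) = 1
u_1(D vs P) = 3
max payoff 3 at {D}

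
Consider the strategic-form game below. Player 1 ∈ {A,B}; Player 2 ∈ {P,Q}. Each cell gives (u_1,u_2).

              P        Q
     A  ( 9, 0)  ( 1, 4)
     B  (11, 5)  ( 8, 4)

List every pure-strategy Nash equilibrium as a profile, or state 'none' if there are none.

NE set: (B,P)

(A,P): not NE [P1→B gives 11>9; P2→Q gives 4>0]
(A,Q): not NE [P1→B gives 8>1]
(B,P): NE
(B,Q): not NE [P2→P gives 5>4]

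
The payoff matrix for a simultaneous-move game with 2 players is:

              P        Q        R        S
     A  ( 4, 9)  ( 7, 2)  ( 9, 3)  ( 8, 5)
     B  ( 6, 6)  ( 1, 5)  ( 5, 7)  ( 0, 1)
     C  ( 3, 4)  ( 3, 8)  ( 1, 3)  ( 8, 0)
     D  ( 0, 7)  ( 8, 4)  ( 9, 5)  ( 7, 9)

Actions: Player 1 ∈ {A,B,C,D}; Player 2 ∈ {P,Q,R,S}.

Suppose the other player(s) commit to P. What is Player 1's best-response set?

u_1(A vs P) = 4
u_1(B vs P) = 6
u_1(C vs P) = 3
u_1(D vs P) = 0
max payoff 6 at {B}

BR_1 = {B}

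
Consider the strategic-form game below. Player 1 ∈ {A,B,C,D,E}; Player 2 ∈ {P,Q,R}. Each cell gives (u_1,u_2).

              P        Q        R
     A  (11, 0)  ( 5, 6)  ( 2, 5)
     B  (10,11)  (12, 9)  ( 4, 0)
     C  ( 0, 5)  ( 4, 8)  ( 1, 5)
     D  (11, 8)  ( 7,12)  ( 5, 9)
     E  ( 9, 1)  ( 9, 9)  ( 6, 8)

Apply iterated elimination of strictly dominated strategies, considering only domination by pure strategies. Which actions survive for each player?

Remaining: P1:{A,B,D} P2:{P,Q}

P1 drop C (A beats it: P:11>0 Q:5>4 R:2>1)
P2 drop R (Q beats it: A:6>5 B:9>0 D:12>9 E:9>8)
P1 drop E (B beats it: P:10>9 Q:12>9)
P1→{A,B,D} P2→{P,Q}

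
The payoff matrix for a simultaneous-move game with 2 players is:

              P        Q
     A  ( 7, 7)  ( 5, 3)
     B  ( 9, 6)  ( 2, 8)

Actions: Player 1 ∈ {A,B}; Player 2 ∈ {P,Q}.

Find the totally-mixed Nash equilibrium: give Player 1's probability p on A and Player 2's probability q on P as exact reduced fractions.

P1 indiff ⇒ q·7+(1-q)·5 = q·9+(1-q)·2 ⇒ q(-2) = (1-q)(-3) ⇒ q = 3/5
P2 indiff ⇒ p·7+(1-p)·6 = p·3+(1-p)·8 ⇒ p(4) = (1-p)(2) ⇒ p = 1/3

P1 mixes 1/3 on A; P2 mixes 3/5 on P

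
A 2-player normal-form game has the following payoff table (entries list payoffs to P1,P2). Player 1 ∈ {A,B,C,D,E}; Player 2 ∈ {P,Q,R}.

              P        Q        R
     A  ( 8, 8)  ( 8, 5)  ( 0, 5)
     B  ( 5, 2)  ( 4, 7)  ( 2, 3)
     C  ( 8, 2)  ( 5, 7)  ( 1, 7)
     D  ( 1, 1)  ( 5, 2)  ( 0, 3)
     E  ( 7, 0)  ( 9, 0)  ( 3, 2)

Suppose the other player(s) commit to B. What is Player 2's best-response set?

P2 best: {Q}

u_2(P vs B) = 2
u_2(Q vs B) = 7
u_2(R vs B) = 3
max payoff 7 at {Q}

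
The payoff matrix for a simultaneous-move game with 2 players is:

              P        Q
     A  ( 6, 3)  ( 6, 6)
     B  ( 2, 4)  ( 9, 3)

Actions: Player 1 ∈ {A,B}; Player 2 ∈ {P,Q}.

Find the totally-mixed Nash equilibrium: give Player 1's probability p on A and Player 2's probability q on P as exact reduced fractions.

P1 indiff ⇒ q·6+(1-q)·6 = q·2+(1-q)·9 ⇒ q(4) = (1-q)(3) ⇒ q = 3/7
P2 indiff ⇒ p·3+(1-p)·4 = p·6+(1-p)·3 ⇒ p(-3) = (1-p)(-1) ⇒ p = 1/4

P1 mixes 1/4 on A; P2 mixes 3/7 on P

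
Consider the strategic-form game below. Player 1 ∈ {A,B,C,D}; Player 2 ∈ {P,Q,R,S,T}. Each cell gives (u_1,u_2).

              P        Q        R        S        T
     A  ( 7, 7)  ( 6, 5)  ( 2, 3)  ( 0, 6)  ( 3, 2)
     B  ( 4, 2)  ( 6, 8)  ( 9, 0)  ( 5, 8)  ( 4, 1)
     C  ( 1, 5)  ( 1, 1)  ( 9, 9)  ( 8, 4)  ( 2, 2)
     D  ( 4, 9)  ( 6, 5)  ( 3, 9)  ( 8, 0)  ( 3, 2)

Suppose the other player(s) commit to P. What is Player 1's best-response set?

u_1(A vs P) = 7
u_1(B vs P) = 4
u_1(C vs P) = 1
u_1(D vs P) = 4
max payoff 7 at {A}

BR_1 = {A}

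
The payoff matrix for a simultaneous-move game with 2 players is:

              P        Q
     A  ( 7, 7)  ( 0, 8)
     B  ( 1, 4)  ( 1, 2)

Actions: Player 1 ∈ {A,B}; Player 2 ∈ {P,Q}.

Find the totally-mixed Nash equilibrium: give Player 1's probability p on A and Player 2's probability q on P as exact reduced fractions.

(p,q) = (2/3, 1/7)

P1 indiff ⇒ q·7+(1-q)·0 = q·1+(1-q)·1 ⇒ q(6) = (1-q)(1) ⇒ q = 1/7
P2 indiff ⇒ p·7+(1-p)·4 = p·8+(1-p)·2 ⇒ p(-1) = (1-p)(-2) ⇒ p = 2/3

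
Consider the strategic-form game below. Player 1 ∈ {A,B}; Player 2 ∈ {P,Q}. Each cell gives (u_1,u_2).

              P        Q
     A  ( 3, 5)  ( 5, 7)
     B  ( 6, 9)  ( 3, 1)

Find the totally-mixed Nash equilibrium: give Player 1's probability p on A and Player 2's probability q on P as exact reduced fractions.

(p,q) = (4/5, 2/5)

P1 indiff ⇒ q·3+(1-q)·5 = q·6+(1-q)·3 ⇒ q(-3) = (1-q)(-2) ⇒ q = 2/5
P2 indiff ⇒ p·5+(1-p)·9 = p·7+(1-p)·1 ⇒ p(-2) = (1-p)(-8) ⇒ p = 4/5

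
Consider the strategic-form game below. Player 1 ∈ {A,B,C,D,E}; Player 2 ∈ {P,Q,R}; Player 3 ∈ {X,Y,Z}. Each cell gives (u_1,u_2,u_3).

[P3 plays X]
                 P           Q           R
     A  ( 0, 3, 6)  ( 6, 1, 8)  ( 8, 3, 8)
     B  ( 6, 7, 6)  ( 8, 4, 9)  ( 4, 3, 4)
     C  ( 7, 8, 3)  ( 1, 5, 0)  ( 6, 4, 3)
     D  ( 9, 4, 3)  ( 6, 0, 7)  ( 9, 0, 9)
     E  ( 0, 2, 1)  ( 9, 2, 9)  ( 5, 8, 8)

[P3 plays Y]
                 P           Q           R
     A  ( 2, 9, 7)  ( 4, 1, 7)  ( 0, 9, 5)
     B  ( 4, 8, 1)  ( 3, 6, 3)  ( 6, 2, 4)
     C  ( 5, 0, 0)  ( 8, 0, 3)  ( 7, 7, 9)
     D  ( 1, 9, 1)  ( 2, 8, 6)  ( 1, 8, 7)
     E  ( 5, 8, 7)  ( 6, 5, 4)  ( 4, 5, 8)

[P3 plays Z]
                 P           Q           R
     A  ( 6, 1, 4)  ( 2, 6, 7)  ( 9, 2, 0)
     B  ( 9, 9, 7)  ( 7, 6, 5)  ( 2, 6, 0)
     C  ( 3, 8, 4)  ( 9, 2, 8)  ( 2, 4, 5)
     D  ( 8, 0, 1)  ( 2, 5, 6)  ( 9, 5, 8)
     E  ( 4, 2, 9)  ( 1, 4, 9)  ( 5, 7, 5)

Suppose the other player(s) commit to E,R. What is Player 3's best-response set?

P3 best: {X,Y}

u_3(X vs E,R) = 8
u_3(Y vs E,R) = 8
u_3(Z vs E,R) = 5
max payoff 8 at {X,Y}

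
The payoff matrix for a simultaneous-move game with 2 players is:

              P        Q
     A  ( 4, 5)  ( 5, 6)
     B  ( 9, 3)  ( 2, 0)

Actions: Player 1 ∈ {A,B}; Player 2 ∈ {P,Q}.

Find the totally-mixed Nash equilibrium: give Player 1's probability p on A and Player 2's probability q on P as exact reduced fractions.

p=3/4, q=3/8

P1 indiff ⇒ q·4+(1-q)·5 = q·9+(1-q)·2 ⇒ q(-5) = (1-q)(-3) ⇒ q = 3/8
P2 indiff ⇒ p·5+(1-p)·3 = p·6+(1-p)·0 ⇒ p(-1) = (1-p)(-3) ⇒ p = 3/4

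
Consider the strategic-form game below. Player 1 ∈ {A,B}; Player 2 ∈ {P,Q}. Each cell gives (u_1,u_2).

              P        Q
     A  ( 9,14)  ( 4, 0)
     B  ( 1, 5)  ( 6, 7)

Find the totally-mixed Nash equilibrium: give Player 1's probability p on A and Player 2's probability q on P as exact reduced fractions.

P1 indiff ⇒ q·9+(1-q)·4 = q·1+(1-q)·6 ⇒ q(8) = (1-q)(2) ⇒ q = 1/5
P2 indiff ⇒ p·14+(1-p)·5 = p·0+(1-p)·7 ⇒ p(14) = (1-p)(2) ⇒ p = 1/8

p=1/8, q=1/5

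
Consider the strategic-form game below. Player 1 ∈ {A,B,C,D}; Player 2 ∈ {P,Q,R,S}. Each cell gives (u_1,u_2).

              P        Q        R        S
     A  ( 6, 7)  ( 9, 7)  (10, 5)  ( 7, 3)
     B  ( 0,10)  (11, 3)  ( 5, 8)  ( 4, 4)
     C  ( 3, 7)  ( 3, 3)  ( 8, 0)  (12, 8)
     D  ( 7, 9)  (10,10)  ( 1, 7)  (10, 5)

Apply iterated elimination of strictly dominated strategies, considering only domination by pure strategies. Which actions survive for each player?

Remaining: P1:{B,C,D} P2:{P,Q,S}

P2 drop R (P beats it: A:7>5 B:10>8 C:7>0 D:9>7)
P1 drop A (D beats it: P:7>6 Q:10>9 S:10>7)
P1→{B,C,D} P2→{P,Q,S}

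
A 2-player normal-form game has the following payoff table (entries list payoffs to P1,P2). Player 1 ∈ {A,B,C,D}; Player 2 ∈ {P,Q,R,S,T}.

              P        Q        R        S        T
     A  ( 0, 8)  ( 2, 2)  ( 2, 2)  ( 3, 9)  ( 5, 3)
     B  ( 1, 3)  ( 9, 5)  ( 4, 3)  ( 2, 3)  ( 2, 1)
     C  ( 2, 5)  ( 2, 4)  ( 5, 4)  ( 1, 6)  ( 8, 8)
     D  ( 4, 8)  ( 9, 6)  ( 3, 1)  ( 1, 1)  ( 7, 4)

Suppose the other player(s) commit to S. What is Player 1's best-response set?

BR_1 = {A}

u_1(A vs S) = 3
u_1(B vs S) = 2
u_1(C vs S) = 1
u_1(D vs S) = 1
max payoff 3 at {A}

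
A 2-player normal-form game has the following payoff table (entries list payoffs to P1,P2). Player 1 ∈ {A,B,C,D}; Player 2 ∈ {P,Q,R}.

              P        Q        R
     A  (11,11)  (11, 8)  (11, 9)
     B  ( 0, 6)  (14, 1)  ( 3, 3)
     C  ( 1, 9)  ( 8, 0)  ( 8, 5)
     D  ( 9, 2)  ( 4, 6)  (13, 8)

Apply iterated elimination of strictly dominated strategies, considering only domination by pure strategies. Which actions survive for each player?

IESDS → P1:{A,D} P2:{P,R}

P1 drop C (A beats it: P:11>1 Q:11>8 R:11>8)
P2 drop Q (R beats it: A:9>8 B:3>1 D:8>6)
P1 drop B (A beats it: P:11>0 R:11>3)
P1→{A,D} P2→{P,R}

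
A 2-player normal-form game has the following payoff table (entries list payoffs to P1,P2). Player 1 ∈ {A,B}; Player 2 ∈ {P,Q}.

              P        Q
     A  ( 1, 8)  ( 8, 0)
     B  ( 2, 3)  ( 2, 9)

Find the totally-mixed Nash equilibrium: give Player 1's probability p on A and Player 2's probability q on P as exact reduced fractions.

P1 indiff ⇒ q·1+(1-q)·8 = q·2+(1-q)·2 ⇒ q(-1) = (1-q)(-6) ⇒ q = 6/7
P2 indiff ⇒ p·8+(1-p)·3 = p·0+(1-p)·9 ⇒ p(8) = (1-p)(6) ⇒ p = 3/7

(p,q) = (3/7, 6/7)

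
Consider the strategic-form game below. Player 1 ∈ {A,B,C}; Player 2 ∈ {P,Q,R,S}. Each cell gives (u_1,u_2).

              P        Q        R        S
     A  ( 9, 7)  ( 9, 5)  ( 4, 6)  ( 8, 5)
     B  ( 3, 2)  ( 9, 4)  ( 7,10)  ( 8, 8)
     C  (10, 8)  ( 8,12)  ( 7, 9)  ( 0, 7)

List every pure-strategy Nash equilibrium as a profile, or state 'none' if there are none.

NE set: (B,R)

(A,P): not NE [P1→C gives 10>9]
(A,Q): not NE [P2→P gives 7>5]
(A,R): not NE [P1→C gives 7>4; P2→P gives 7>6]
(A,S): not NE [P2→P gives 7>5]
(B,P): not NE [P1→C gives 10>3; P2→R gives 10>2]
(B,Q): not NE [P2→R gives 10>4]
(B,R): NE
(B,S): not NE [P2→R gives 10>8]
(C,P): not NE [P2→Q gives 12>8]
(C,Q): not NE [P1→B gives 9>8]
(C,R): not NE [P2→Q gives 12>9]
(C,S): not NE [P1→B gives 8>0; P2→Q gives 12>7]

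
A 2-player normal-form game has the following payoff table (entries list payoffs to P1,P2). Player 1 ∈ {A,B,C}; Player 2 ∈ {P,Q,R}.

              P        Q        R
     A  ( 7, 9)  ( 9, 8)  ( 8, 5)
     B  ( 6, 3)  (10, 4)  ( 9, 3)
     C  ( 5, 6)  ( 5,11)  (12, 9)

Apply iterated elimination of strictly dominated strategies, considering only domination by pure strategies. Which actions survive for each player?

Survivors P1:{A,B} P2:{P,Q}

P2 drop R (Q beats it: A:8>5 B:4>3 C:11>9)
P1 drop C (A beats it: P:7>5 Q:9>5)
P1→{A,B} P2→{P,Q}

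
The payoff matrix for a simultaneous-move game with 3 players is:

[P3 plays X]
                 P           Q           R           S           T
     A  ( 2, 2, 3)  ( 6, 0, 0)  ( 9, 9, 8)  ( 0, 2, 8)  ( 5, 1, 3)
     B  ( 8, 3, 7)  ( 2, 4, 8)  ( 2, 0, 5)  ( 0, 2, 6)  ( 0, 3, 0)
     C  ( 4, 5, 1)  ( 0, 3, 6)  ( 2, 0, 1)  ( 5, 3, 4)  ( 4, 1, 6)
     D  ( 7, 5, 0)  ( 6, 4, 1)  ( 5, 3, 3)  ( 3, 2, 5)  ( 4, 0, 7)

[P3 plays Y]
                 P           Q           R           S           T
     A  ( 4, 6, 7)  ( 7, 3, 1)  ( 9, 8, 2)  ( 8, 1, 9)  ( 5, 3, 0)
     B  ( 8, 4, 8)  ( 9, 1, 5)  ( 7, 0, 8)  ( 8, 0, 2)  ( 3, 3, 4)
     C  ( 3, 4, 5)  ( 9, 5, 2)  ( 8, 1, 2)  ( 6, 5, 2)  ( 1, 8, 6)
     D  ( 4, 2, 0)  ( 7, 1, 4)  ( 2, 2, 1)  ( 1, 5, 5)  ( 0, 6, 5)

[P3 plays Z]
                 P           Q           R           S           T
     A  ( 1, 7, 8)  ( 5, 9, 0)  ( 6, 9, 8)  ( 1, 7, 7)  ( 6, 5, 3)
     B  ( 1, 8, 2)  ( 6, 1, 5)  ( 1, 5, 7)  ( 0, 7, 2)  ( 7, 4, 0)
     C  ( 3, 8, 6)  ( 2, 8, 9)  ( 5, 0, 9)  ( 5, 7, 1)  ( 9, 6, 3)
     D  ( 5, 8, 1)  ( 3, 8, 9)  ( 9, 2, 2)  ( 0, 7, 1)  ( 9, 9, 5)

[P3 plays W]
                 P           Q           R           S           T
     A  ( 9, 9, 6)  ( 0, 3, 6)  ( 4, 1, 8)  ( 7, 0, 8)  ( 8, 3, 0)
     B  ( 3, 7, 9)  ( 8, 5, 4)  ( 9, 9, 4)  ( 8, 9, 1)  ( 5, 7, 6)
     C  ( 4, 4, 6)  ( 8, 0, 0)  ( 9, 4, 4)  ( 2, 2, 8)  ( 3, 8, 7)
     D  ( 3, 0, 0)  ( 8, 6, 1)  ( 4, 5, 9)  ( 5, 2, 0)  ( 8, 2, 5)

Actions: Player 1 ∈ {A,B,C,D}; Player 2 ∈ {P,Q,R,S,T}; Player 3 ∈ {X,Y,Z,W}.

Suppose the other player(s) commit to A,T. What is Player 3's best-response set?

P3 best: {X,Z}

u_3(X vs A,T) = 3
u_3(Y vs A,T) = 0
u_3(Z vs A,T) = 3
u_3(W vs A,T) = 0
max payoff 3 at {X,Z}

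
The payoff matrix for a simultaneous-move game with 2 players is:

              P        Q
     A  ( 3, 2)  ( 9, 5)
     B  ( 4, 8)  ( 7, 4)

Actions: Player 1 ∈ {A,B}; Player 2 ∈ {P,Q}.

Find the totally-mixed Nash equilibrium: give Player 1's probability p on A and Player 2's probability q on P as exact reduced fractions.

P1 indiff ⇒ q·3+(1-q)·9 = q·4+(1-q)·7 ⇒ q(-1) = (1-q)(-2) ⇒ q = 2/3
P2 indiff ⇒ p·2+(1-p)·8 = p·5+(1-p)·4 ⇒ p(-3) = (1-p)(-4) ⇒ p = 4/7

p=4/7, q=2/3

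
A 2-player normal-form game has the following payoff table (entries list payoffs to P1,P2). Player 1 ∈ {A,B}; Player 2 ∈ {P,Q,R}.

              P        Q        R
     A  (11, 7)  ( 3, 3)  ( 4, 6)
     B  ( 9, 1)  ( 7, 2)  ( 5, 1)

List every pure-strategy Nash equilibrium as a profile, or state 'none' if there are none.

(A,P): NE
(A,Q): not NE [P1→B gives 7>3; P2→P gives 7>3]
(A,R): not NE [P1→B gives 5>4; P2→P gives 7>6]
(B,P): not NE [P1→A gives 11>9; P2→Q gives 2>1]
(B,Q): NE
(B,R): not NE [P2→Q gives 2>1]

NE set: (A,P), (B,Q)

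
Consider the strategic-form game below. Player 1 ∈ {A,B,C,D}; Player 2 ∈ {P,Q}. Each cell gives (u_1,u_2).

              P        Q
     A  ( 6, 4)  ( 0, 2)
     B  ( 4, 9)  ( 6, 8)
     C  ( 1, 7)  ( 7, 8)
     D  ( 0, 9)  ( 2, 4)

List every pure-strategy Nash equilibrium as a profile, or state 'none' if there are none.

NE set: (A,P), (C,Q)

(A,P): NE
(A,Q): not NE [P1→C gives 7>0; P2→P gives 4>2]
(B,P): not NE [P1→A gives 6>4]
(B,Q): not NE [P1→C gives 7>6; P2→P gives 9>8]
(C,P): not NE [P1→A gives 6>1; P2→Q gives 8>7]
(C,Q): NE
(D,P): not NE [P1→A gives 6>0]
(D,Q): not NE [P1→C gives 7>2; P2→P gives 9>4]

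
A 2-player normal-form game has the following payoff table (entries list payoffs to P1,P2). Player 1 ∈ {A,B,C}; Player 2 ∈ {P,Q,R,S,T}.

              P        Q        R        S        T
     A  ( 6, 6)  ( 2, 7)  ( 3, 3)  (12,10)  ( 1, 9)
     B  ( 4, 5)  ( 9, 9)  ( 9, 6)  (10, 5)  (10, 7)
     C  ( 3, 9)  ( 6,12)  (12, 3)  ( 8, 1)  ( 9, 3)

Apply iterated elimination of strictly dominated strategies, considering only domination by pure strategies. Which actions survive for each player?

P2 drop P (Q beats it: A:7>6 B:9>5 C:12>9)
P2 drop R (Q beats it: A:7>3 B:9>6 C:12>3)
P1 drop C (B beats it: Q:9>6 S:10>8 T:10>9)
P1→{A,B} P2→{Q,S,T}

Remaining: P1:{A,B} P2:{Q,S,T}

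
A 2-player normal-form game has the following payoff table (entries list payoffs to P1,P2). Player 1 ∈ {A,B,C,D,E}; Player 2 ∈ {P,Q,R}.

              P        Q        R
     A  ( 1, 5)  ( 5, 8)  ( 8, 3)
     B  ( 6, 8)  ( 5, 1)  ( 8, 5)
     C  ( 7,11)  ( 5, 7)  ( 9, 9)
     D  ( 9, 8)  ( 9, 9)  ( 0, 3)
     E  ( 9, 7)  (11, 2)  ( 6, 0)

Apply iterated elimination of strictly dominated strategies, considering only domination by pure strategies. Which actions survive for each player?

P2 drop R (P beats it: A:5>3 B:8>5 C:11>9 D:8>3 E:7>0)
P1 drop A (D beats it: P:9>1 Q:9>5)
P1 drop B (D beats it: P:9>6 Q:9>5)
P1 drop C (D beats it: P:9>7 Q:9>5)
P1→{D,E} P2→{P,Q}

Remaining: P1:{D,E} P2:{P,Q}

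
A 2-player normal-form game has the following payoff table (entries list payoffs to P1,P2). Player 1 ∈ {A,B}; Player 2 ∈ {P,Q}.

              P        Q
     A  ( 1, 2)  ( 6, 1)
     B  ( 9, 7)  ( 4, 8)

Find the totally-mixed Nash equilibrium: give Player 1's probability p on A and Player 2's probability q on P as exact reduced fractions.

P1 indiff ⇒ q·1+(1-q)·6 = q·9+(1-q)·4 ⇒ q(-8) = (1-q)(-2) ⇒ q = 1/5
P2 indiff ⇒ p·2+(1-p)·7 = p·1+(1-p)·8 ⇒ p(1) = (1-p)(1) ⇒ p = 1/2

p=1/2, q=1/5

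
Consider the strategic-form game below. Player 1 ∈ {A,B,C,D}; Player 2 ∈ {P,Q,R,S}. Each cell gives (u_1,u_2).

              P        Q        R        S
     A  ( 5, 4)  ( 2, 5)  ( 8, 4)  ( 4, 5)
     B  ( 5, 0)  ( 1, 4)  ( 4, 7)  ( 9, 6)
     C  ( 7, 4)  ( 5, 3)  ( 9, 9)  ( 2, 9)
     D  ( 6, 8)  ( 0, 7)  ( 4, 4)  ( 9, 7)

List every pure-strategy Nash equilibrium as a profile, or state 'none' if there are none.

Nash profiles: (C,R)

(A,P): not NE [P1→C gives 7>5; P2→S gives 5>4]
(A,Q): not NE [P1→C gives 5>2]
(A,R): not NE [P1→C gives 9>8; P2→S gives 5>4]
(A,S): not NE [P1→D gives 9>4]
(B,P): not NE [P1→C gives 7>5; P2→R gives 7>0]
(B,Q): not NE [P1→C gives 5>1; P2→R gives 7>4]
(B,R): not NE [P1→C gives 9>4]
(B,S): not NE [P2→R gives 7>6]
(C,P): not NE [P2→S gives 9>4]
(C,Q): not NE [P2→S gives 9>3]
(C,R): NE
(C,S): not NE [P1→D gives 9>2]
(D,P): not NE [P1→C gives 7>6]
(D,Q): not NE [P1→C gives 5>0; P2→P gives 8>7]
(D,R): not NE [P1→C gives 9>4; P2→P gives 8>4]
(D,S): not NE [P2→P gives 8>7]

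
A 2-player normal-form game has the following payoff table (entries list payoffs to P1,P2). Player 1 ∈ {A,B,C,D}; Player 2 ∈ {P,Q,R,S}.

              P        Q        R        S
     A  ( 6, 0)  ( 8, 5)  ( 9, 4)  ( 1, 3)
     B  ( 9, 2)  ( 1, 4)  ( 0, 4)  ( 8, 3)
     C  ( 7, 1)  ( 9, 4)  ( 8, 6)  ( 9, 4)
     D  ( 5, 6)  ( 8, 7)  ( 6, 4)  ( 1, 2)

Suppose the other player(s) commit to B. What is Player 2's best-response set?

P2 best: {Q,R}

u_2(P vs B) = 2
u_2(Q vs B) = 4
u_2(R vs B) = 4
u_2(S vs B) = 3
max payoff 4 at {Q,R}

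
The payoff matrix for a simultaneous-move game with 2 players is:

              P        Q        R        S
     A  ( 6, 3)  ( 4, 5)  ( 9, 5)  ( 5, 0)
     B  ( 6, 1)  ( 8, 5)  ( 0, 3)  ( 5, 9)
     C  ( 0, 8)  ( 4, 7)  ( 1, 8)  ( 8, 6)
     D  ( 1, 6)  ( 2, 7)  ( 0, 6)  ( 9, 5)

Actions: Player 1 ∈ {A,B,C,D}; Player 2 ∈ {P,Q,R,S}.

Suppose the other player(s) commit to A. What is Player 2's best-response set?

u_2(P vs A) = 3
u_2(Q vs A) = 5
u_2(R vs A) = 5
u_2(S vs A) = 0
max payoff 5 at {Q,R}

argmax u_2 = {Q,R}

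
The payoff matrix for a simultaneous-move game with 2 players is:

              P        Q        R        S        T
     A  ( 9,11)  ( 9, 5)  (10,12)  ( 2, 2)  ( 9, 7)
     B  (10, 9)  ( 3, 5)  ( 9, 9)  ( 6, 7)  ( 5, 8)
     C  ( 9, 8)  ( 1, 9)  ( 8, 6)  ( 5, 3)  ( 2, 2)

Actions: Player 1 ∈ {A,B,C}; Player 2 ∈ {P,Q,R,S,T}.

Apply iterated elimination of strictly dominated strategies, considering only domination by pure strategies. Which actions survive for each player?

Survivors P1:{A,B} P2:{P,R}

P1 drop C (B beats it: P:10>9 Q:3>1 R:9>8 S:6>5 T:5>2)
P2 drop Q (P beats it: A:11>5 B:9>5)
P2 drop S (P beats it: A:11>2 B:9>7)
P2 drop T (P beats it: A:11>7 B:9>8)
P1→{A,B} P2→{P,R}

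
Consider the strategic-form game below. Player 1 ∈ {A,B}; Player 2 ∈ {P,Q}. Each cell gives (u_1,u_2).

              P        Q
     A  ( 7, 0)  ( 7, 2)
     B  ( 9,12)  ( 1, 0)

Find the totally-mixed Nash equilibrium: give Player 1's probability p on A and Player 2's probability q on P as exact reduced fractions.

p=6/7, q=3/4

P1 indiff ⇒ q·7+(1-q)·7 = q·9+(1-q)·1 ⇒ q(-2) = (1-q)(-6) ⇒ q = 3/4
P2 indiff ⇒ p·0+(1-p)·12 = p·2+(1-p)·0 ⇒ p(-2) = (1-p)(-12) ⇒ p = 6/7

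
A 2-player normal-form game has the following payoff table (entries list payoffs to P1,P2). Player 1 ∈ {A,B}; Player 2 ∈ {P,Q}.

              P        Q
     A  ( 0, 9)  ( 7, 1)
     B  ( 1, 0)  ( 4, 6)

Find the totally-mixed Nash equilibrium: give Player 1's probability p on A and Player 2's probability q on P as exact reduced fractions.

(p,q) = (3/7, 3/4)

P1 indiff ⇒ q·0+(1-q)·7 = q·1+(1-q)·4 ⇒ q(-1) = (1-q)(-3) ⇒ q = 3/4
P2 indiff ⇒ p·9+(1-p)·0 = p·1+(1-p)·6 ⇒ p(8) = (1-p)(6) ⇒ p = 3/7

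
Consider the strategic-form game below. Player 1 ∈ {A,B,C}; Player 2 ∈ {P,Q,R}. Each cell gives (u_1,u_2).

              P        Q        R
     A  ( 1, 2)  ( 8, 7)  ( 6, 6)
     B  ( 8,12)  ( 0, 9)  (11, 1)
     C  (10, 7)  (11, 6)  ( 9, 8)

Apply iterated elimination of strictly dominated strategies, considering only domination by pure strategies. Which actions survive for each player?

IESDS → P1:{B,C} P2:{P,R}

P1 drop A (C beats it: P:10>1 Q:11>8 R:9>6)
P2 drop Q (P beats it: B:12>9 C:7>6)
P1→{B,C} P2→{P,R}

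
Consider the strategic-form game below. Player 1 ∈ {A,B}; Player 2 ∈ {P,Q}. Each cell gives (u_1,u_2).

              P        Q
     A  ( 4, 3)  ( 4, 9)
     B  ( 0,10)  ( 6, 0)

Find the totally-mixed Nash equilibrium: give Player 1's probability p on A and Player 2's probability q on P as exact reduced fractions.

P1 mixes 5/8 on A; P2 mixes 1/3 on P

P1 indiff ⇒ q·4+(1-q)·4 = q·0+(1-q)·6 ⇒ q(4) = (1-q)(2) ⇒ q = 1/3
P2 indiff ⇒ p·3+(1-p)·10 = p·9+(1-p)·0 ⇒ p(-6) = (1-p)(-10) ⇒ p = 5/8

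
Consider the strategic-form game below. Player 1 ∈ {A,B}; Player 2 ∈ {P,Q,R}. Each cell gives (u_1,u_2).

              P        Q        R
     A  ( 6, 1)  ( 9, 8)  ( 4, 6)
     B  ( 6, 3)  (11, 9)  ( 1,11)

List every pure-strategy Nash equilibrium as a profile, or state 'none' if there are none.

PSNE: ∅

(A,P): not NE [P2→Q gives 8>1]
(A,Q): not NE [P1→B gives 11>9]
(A,R): not NE [P2→Q gives 8>6]
(B,P): not NE [P2→R gives 11>3]
(B,Q): not NE [P2→R gives 11>9]
(B,R): not NE [P1→A gives 4>1]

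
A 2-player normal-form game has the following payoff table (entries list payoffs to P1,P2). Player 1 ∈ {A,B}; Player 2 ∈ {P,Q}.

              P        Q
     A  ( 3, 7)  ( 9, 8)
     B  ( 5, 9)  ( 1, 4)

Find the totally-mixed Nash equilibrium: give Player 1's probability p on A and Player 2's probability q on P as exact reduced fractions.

(p,q) = (5/6, 4/5)

P1 indiff ⇒ q·3+(1-q)·9 = q·5+(1-q)·1 ⇒ q(-2) = (1-q)(-8) ⇒ q = 4/5
P2 indiff ⇒ p·7+(1-p)·9 = p·8+(1-p)·4 ⇒ p(-1) = (1-p)(-5) ⇒ p = 5/6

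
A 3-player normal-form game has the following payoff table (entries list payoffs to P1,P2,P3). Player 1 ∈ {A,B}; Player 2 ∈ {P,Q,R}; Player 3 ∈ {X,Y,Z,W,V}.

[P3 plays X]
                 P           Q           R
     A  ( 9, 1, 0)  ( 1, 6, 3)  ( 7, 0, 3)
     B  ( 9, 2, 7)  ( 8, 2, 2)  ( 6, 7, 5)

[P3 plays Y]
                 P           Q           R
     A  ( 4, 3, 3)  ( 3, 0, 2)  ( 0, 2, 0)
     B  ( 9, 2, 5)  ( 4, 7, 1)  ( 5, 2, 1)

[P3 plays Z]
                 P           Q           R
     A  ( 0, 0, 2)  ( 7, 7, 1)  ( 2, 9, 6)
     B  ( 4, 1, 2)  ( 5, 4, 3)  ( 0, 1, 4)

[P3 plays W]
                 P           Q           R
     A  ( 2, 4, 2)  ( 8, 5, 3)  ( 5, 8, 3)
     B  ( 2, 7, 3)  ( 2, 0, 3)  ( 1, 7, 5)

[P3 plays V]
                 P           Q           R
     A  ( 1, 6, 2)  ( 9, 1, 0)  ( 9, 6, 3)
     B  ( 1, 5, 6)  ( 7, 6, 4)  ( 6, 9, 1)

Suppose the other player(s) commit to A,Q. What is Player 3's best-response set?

u_3(X vs A,Q) = 3
u_3(Y vs A,Q) = 2
u_3(Z vs A,Q) = 1
u_3(W vs A,Q) = 3
u_3(V vs A,Q) = 0
max payoff 3 at {X,W}

BR_3 = {X,W}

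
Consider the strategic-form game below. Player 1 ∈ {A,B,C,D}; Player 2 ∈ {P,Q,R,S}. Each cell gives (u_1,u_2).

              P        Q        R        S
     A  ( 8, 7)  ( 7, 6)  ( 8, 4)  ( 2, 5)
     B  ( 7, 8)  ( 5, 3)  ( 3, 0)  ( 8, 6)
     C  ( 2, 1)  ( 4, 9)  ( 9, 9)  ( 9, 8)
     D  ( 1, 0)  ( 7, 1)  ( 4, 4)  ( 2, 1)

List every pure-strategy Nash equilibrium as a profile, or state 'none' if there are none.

(A,P): NE
(A,Q): not NE [P2→P gives 7>6]
(A,R): not NE [P1→C gives 9>8; P2→P gives 7>4]
(A,S): not NE [P1→C gives 9>2; P2→P gives 7>5]
(B,P): not NE [P1→A gives 8>7]
(B,Q): not NE [P1→D gives 7>5; P2→P gives 8>3]
(B,R): not NE [P1→C gives 9>3; P2→P gives 8>0]
(B,S): not NE [P1→C gives 9>8; P2→P gives 8>6]
(C,P): not NE [P1→A gives 8>2; P2→R gives 9>1]
(C,Q): not NE [P1→D gives 7>4]
(C,R): NE
(C,S): not NE [P2→R gives 9>8]
(D,P): not NE [P1→A gives 8>1; P2→R gives 4>0]
(D,Q): not NE [P2→R gives 4>1]
(D,R): not NE [P1→C gives 9>4]
(D,S): not NE [P1→C gives 9>2; P2→R gives 4>1]

Nash profiles: (A,P), (C,R)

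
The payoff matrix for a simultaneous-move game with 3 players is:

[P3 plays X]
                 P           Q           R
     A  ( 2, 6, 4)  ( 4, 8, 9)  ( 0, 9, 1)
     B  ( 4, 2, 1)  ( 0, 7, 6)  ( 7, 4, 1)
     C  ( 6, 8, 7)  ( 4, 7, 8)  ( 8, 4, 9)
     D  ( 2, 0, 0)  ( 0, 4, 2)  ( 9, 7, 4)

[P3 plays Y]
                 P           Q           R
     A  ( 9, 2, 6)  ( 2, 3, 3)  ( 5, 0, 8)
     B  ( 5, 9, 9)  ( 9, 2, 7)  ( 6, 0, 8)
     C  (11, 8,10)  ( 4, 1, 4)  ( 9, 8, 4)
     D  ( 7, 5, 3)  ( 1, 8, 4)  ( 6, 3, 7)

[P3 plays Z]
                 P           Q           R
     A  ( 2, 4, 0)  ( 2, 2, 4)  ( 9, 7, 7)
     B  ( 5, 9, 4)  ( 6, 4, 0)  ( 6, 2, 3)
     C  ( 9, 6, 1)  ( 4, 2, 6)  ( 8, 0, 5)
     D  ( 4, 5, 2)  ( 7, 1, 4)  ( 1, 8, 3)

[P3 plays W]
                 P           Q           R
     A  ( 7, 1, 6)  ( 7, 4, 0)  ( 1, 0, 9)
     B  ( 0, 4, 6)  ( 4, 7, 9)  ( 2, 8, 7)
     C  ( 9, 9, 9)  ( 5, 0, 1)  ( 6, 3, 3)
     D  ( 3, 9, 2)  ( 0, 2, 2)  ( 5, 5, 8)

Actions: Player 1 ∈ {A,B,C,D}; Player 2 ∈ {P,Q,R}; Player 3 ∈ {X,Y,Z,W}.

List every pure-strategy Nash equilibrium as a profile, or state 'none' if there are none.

PSNE = {(C,P,Y)}

(A,P,X): not NE [P1→C gives 6>2; P2→R gives 9>6; P3→W gives 6>4]
(A,P,Y): not NE [P1→C gives 11>9; P2→Q gives 3>2]
(A,P,Z): not NE [P1→C gives 9>2; P2→R gives 7>4; P3→W gives 6>0]
(A,P,W): not NE [P1→C gives 9>7; P2→Q gives 4>1]
(A,Q,X): not NE [P2→R gives 9>8]
(A,Q,Y): not NE [P1→B gives 9>2; P3→X gives 9>3]
(A,Q,Z): not NE [P1→D gives 7>2; P2→R gives 7>2; P3→X gives 9>4]
(A,Q,W): not NE [P3→X gives 9>0]
(A,R,X): not NE [P1→D gives 9>0; P3→W gives 9>1]
(A,R,Y): not NE [P1→C gives 9>5; P2→Q gives 3>0; P3→W gives 9>8]
(A,R,Z): not NE [P3→W gives 9>7]
(A,R,W): not NE [P1→C gives 6>1; P2→Q gives 4>0]
(B,P,X): not NE [P1→C gives 6>4; P2→Q gives 7>2; P3→Y gives 9>1]
(B,P,Y): not NE [P1→C gives 11>5]
(B,P,Z): not NE [P1→C gives 9>5; P3→Y gives 9>4]
(B,P,W): not NE [P1→C gives 9>0; P2→R gives 8>4; P3→Y gives 9>6]
(B,Q,X): not NE [P1→C gives 4>0; P3→W gives 9>6]
(B,Q,Y): not NE [P2→P gives 9>2; P3→W gives 9>7]
(B,Q,Z): not NE [P1→D gives 7>6; P2→P gives 9>4; P3→W gives 9>0]
(B,Q,W): not NE [P1→A gives 7>4; P2→R gives 8>7]
(B,R,X): not NE [P1→D gives 9>7; P2→Q gives 7>4; P3→Y gives 8>1]
(B,R,Y): not NE [P1→C gives 9>6; P2→P gives 9>0]
(B,R,Z): not NE [P1→A gives 9>6; P2→P gives 9>2; P3→Y gives 8>3]
(B,R,W): not NE [P1→C gives 6>2; P3→Y gives 8>7]
(C,P,X): not NE [P3→Y gives 10>7]
(C,P,Y): NE
(C,P,Z): not NE [P3→Y gives 10>1]
(C,P,W): not NE [P3→Y gives 10>9]
(C,Q,X): not NE [P2→P gives 8>7]
(C,Q,Y): not NE [P1→B gives 9>4; P2→R gives 8>1; P3→X gives 8>4]
(C,Q,Z): not NE [P1→D gives 7>4; P2→P gives 6>2; P3→X gives 8>6]
(C,Q,W): not NE [P1→A gives 7>5; P2→P gives 9>0; P3→X gives 8>1]
(C,R,X): not NE [P1→D gives 9>8; P2→P gives 8>4]
(C,R,Y): not NE [P3→X gives 9>4]
(C,R,Z): not NE [P1→A gives 9>8; P2→P gives 6>0; P3→X gives 9>5]
(C,R,W): not NE [P2→P gives 9>3; P3→X gives 9>3]
(D,P,X): not NE [P1→C gives 6>2; P2→R gives 7>0; P3→Y gives 3>0]
(D,P,Y): not NE [P1→C gives 11>7; P2→Q gives 8>5]
(D,P,Z): not NE [P1→C gives 9>4; P2→R gives 8>5; P3→Y gives 3>2]
(D,P,W): not NE [P1→C gives 9>3; P3→Y gives 3>2]
(D,Q,X): not NE [P1→C gives 4>0; P2→R gives 7>4; P3→Z gives 4>2]
(D,Q,Y): not NE [P1→B gives 9>1]
(D,Q,Z): not NE [P2→R gives 8>1]
(D,Q,W): not NE [P1→A gives 7>0; P2→P gives 9>2; P3→Z gives 4>2]
(D,R,X): not NE [P3→W gives 8>4]
(D,R,Y): not NE [P1→C gives 9>6; P2→Q gives 8>3; P3→W gives 8>7]
(D,R,Z): not NE [P1→A gives 9>1; P3→W gives 8>3]
(D,R,W): not NE [P1→C gives 6>5; P2→P gives 9>5]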